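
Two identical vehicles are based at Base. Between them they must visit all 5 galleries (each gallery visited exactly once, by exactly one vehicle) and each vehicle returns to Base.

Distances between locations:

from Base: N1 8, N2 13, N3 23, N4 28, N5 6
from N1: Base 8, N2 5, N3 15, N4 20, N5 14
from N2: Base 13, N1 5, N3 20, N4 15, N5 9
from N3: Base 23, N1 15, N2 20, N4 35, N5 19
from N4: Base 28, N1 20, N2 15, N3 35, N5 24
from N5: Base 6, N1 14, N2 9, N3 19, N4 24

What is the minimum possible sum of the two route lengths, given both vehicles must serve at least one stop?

There are 2^4 − 1 = 15 ways to divide the 5 stops into two non-empty groups. For each, the best each vehicle can do is its own shortest tour through its group:
  {N1} + {N2, N3, N4, N5}: 16 + 88 = 104
  {N2} + {N1, N3, N4, N5}: 26 + 88 = 114
  {N1, N2} + {N3, N4, N5}: 26 + 88 = 114
  {N3} + {N1, N2, N4, N5}: 46 + 58 = 104
  {N1, N3} + {N2, N4, N5}: 46 + 58 = 104
  {N2, N3} + {N1, N4, N5}: 56 + 58 = 114
  … (15 splits in total)
  {N1, N2, N3, N4} + {N5}: 86 + 12 = 98  ← best
Best: vehicle 1 Base → N1 → N2 → N4 → N3 → Base = 86; vehicle 2 Base → N5 → Base = 12; combined 98.

Minimum combined distance: 98.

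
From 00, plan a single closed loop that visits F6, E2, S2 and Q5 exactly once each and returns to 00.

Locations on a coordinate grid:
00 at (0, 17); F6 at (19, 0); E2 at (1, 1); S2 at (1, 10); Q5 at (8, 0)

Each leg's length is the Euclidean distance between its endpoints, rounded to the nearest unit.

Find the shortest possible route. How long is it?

Shortest round trip = 59.

With 4 stops there are 4!/2 = 12 distinct round trips (a route and its reverse cost the same).
00-F6-E2-S2-Q5-00: 25+18+9+12+19 = 83
00-F6-E2-Q5-S2-00: 25+18+7+12+7 = 69
00-F6-S2-E2-Q5-00: 25+21+9+7+19 = 81
00-F6-S2-Q5-E2-00: 25+21+12+7+16 = 81
00-F6-Q5-E2-S2-00: 25+11+7+9+7 = 59
00-F6-Q5-S2-E2-00: 25+11+12+9+16 = 73
00-E2-F6-S2-Q5-00: 16+18+21+12+19 = 86
00-E2-F6-Q5-S2-00: 16+18+11+12+7 = 64
00-E2-S2-F6-Q5-00: 16+9+21+11+19 = 76
00-E2-Q5-F6-S2-00: 16+7+11+21+7 = 62
00-S2-F6-E2-Q5-00: 7+21+18+7+19 = 72
00-S2-E2-F6-Q5-00: 7+9+18+11+19 = 64
The minimum is 59.
One optimal route: 00 → F6 → Q5 → E2 → S2 → 00 (or its reverse).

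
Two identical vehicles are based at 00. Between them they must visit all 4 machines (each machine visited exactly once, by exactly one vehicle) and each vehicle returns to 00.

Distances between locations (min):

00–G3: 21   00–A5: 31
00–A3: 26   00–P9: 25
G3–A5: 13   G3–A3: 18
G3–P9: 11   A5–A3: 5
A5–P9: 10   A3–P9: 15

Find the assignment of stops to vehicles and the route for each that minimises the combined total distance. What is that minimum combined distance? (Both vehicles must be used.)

There are 2^3 − 1 = 7 ways to divide the 4 stops into two non-empty groups. For each, the best each vehicle can do is its own shortest tour through its group:
  {G3} + {A5, A3, P9}: 42 + 66 = 108
  {A5} + {G3, A3, P9}: 62 + 73 = 135
  {G3, A5} + {A3, P9}: 65 + 66 = 131
  {A3} + {G3, A5, P9}: 52 + 69 = 121
  {G3, A3} + {A5, P9}: 65 + 66 = 131
  {A5, A3} + {G3, P9}: 62 + 57 = 119
  … (7 splits in total)
Best: vehicle 1 00 → G3 → 00 = 42; vehicle 2 00 → A3 → A5 → P9 → 00 = 66; combined 108.

Minimum combined distance: 108 min.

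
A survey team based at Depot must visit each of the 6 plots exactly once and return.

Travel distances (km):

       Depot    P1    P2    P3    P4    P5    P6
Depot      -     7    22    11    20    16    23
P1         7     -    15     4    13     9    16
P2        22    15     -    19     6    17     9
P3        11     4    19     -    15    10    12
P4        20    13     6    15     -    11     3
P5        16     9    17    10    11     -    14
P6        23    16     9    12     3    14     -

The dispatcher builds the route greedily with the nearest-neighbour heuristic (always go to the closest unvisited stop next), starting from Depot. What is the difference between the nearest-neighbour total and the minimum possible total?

From Depot: P1=7, P3=11, P5=16, P4=20, P2=22, P6=23 → choose P1 (7).
From P1: P3=4, P5=9, P4=13, P2=15, P6=16 → choose P3 (4).
From P3: P5=10, P6=12, P4=15, P2=19 → choose P5 (10).
From P5: P4=11, P6=14, P2=17 → choose P4 (11).
From P4: P6=3, P2=6 → choose P6 (3).
From P6: P2=9 → choose P2 (9).
NN route Depot → P1 → P3 → P5 → P4 → P6 → P2 → Depot costs 66.
Optimal: Depot → P1 → P3 → P6 → P2 → P4 → P5 → Depot costs 65 (by enumerating all 360 distinct tours).
Excess = 66 − 65 = 1.

1 km longer than the optimal tour.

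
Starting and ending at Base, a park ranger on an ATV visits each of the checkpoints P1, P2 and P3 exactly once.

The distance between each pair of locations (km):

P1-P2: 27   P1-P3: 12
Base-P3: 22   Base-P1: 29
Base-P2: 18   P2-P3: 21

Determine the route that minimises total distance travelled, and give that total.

Minimum total distance: 79 km.

Base→P1→P2→P3→Base: 29+27+21+22 = 99
Base→P1→P3→P2→Base: 29+12+21+18 = 80
Base→P2→P1→P3→Base: 18+27+12+22 = 79
The minimum is 79.
One optimal route: Base → P2 → P1 → P3 → Base (or its reverse).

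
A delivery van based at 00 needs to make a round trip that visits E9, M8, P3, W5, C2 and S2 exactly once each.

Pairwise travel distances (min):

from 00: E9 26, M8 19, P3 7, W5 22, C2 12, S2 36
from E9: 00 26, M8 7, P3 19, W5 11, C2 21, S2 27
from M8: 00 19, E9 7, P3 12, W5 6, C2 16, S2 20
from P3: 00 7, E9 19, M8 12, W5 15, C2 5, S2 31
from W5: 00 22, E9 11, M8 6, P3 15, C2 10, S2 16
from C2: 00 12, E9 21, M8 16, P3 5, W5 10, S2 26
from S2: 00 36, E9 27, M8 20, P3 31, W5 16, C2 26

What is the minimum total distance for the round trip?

With 6 stops there are 6!/2 = 360 distinct round trips (a route and its reverse cost the same).
00 - E9 - M8 - P3 - W5 - C2 - S2 - 00: 26+7+12+15+10+26+36 = 132
00 - E9 - M8 - P3 - W5 - S2 - C2 - 00: 26+7+12+15+16+26+12 = 114
00 - E9 - M8 - P3 - C2 - W5 - S2 - 00: 26+7+12+5+10+16+36 = 112
00 - E9 - M8 - P3 - C2 - S2 - W5 - 00: 26+7+12+5+26+16+22 = 114
00 - E9 - M8 - P3 - S2 - W5 - C2 - 00: 26+7+12+31+16+10+12 = 114
00 - E9 - M8 - P3 - S2 - C2 - W5 - 00: 26+7+12+31+26+10+22 = 134
00 - E9 - M8 - W5 - P3 - C2 - S2 - 00: 26+7+6+15+5+26+36 = 121
00 - E9 - M8 - W5 - P3 - S2 - C2 - 00: 26+7+6+15+31+26+12 = 123
… (352 more)
00 - E9 - M8 - S2 - W5 - C2 - P3 - 00: 26+7+20+16+10+5+7 = 91  ← best
The minimum is 91.
One optimal route: 00 → E9 → M8 → S2 → W5 → C2 → P3 → 00 (or its reverse).

Minimum total distance: 91 min.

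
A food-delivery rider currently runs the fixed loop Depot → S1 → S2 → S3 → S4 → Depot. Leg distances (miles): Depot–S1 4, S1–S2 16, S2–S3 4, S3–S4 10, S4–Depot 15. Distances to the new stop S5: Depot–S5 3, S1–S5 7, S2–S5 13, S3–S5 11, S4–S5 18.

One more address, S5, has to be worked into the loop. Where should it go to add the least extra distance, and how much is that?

Minimum extra distance: 4 miles, inserting S5 between S1 and S2.

Insertion cost between consecutive stops i–j is d(i,S5) + d(S5,j) − d(i,j):
  between Depot and S1: 3 + 7 − 4 = 6
  between S1 and S2: 7 + 13 − 16 = 4
  between S2 and S3: 13 + 11 − 4 = 20
  between S3 and S4: 11 + 18 − 10 = 19
  between S4 and Depot: 18 + 3 − 15 = 6
Cheapest insertion is between S1 and S2, adding 4.
New total = 49 + 4 = 53.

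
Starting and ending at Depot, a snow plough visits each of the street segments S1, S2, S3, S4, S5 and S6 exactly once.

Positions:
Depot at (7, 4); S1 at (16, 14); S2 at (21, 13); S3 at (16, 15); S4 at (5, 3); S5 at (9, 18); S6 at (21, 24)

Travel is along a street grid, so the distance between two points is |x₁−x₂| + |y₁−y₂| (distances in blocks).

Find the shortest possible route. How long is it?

78 blocks — the shortest possible round trip.

Depot - S1 - S2 - S3 - S4 - S5 - S6 - Depot: 19+6+7+23+19+18+34 = 126
Depot - S1 - S2 - S3 - S4 - S6 - S5 - Depot: 19+6+7+23+37+18+16 = 126
Depot - S1 - S2 - S3 - S5 - S4 - S6 - Depot: 19+6+7+10+19+37+34 = 132
Depot - S1 - S2 - S3 - S5 - S6 - S4 - Depot: 19+6+7+10+18+37+3 = 100
Depot - S1 - S2 - S3 - S6 - S4 - S5 - Depot: 19+6+7+14+37+19+16 = 118
Depot - S1 - S2 - S3 - S6 - S5 - S4 - Depot: 19+6+7+14+18+19+3 = 86
Depot - S1 - S2 - S4 - S3 - S5 - S6 - Depot: 19+6+26+23+10+18+34 = 136
Depot - S1 - S2 - S4 - S3 - S6 - S5 - Depot: 19+6+26+23+14+18+16 = 122
… (352 more)
Depot - S1 - S3 - S2 - S6 - S5 - S4 - Depot: 19+1+7+11+18+19+3 = 78  ← best
The minimum is 78.
One optimal route: Depot → S1 → S3 → S2 → S6 → S5 → S4 → Depot (or its reverse).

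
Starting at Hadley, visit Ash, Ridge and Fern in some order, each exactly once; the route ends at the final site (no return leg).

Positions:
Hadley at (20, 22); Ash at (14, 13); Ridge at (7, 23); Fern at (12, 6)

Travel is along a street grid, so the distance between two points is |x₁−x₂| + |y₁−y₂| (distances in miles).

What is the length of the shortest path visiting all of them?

Shortest open route: 40 miles.

There are 3! = 6 possible orderings.
Hadley→Ash→Ridge→Fern: 15+17+22 = 54
Hadley→Ash→Fern→Ridge: 15+9+22 = 46
Hadley→Ridge→Ash→Fern: 14+17+9 = 40
Hadley→Ridge→Fern→Ash: 14+22+9 = 45
Hadley→Fern→Ash→Ridge: 24+9+17 = 50
Hadley→Fern→Ridge→Ash: 24+22+17 = 63
The minimum is 40.
One shortest path: Hadley → Ridge → Ash → Fern.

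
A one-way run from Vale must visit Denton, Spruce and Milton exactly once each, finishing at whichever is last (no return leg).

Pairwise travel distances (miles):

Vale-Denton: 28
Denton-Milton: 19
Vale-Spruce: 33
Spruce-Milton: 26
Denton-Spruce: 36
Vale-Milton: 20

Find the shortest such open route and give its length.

There are 3! = 6 possible orderings.
Vale→Denton→Spruce→Milton: 28+36+26 = 90
Vale→Denton→Milton→Spruce: 28+19+26 = 73
Vale→Spruce→Denton→Milton: 33+36+19 = 88
Vale→Spruce→Milton→Denton: 33+26+19 = 78
Vale→Milton→Denton→Spruce: 20+19+36 = 75
Vale→Milton→Spruce→Denton: 20+26+36 = 82
The minimum is 73.
One shortest path: Vale → Denton → Milton → Spruce.

Minimum one-way distance = 73 miles.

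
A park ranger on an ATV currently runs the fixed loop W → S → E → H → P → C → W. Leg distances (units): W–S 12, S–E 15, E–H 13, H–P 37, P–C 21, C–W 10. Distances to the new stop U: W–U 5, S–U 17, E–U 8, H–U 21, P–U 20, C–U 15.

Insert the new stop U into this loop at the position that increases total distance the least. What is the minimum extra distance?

Insertion cost between consecutive stops i–j is d(i,U) + d(U,j) − d(i,j):
  between W and S: 5 + 17 − 12 = 10
  between S and E: 17 + 8 − 15 = 10
  between E and H: 8 + 21 − 13 = 16
  between H and P: 21 + 20 − 37 = 4
  between P and C: 20 + 15 − 21 = 14
  between C and W: 15 + 5 − 10 = 10
Cheapest insertion is between H and P, adding 4.
New total = 108 + 4 = 112.

Adding 4 by placing U on the H–P leg.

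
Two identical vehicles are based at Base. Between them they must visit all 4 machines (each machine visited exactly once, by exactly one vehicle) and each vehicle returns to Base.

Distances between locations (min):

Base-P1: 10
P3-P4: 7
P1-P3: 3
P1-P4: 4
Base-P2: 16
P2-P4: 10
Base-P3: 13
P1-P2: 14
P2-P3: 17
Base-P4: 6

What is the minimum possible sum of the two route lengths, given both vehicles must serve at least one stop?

58 min — the smallest possible combined total.

Check every non-empty split of the stops between the two vehicles; for each half take its own optimal tour:
  {P1} + {P2, P3, P4}: 20 + 46 = 66
  {P2} + {P1, P3, P4}: 32 + 26 = 58
  {P1, P2} + {P3, P4}: 40 + 26 = 66
  {P3} + {P1, P2, P4}: 26 + 40 = 66
  {P1, P3} + {P2, P4}: 26 + 32 = 58
  {P2, P3} + {P1, P4}: 46 + 20 = 66
  … (7 splits in total)
Best: vehicle 1 Base → P2 → Base = 32; vehicle 2 Base → P1 → P3 → P4 → Base = 26; combined 58.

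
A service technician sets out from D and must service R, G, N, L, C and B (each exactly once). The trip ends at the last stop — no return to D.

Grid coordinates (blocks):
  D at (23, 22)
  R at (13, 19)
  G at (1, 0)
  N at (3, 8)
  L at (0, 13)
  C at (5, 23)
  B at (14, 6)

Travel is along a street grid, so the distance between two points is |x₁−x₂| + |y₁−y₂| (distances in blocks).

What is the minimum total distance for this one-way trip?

There are 6! = 720 possible orderings.
D - R - G - N - L - C - B: 13+31+10+8+15+26 = 103
D - R - G - N - L - B - C: 13+31+10+8+21+26 = 109
D - R - G - N - C - L - B: 13+31+10+17+15+21 = 107
D - R - G - N - C - B - L: 13+31+10+17+26+21 = 118
D - R - G - N - B - L - C: 13+31+10+13+21+15 = 103
D - R - G - N - B - C - L: 13+31+10+13+26+15 = 108
D - R - G - L - N - C - B: 13+31+14+8+17+26 = 109
D - R - G - L - N - B - C: 13+31+14+8+13+26 = 105
… (712 more)
D - R - C - L - G - N - B: 13+12+15+14+10+13 = 77  ← best
The minimum is 77.
One shortest path: D → R → C → L → G → N → B.

Shortest open route: 77 blocks.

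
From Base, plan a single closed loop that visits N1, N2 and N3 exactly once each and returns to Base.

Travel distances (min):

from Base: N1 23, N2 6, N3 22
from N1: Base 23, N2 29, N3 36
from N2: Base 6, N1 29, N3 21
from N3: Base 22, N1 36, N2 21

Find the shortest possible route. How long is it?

With 3 stops there are 3!/2 = 3 distinct round trips (a route and its reverse cost the same).
Base-N1-N2-N3-Base: 23+29+21+22 = 95
Base-N1-N3-N2-Base: 23+36+21+6 = 86
Base-N2-N1-N3-Base: 6+29+36+22 = 93
The minimum is 86.
One optimal route: Base → N1 → N3 → N2 → Base (or its reverse).

86 min — the shortest possible round trip.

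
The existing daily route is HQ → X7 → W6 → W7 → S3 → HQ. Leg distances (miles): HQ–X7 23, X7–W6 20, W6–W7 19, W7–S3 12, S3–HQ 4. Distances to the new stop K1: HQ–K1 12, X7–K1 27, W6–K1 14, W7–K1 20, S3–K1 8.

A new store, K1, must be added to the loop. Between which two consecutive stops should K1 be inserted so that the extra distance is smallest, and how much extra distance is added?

Insertion cost between consecutive stops i–j is d(i,K1) + d(K1,j) − d(i,j):
  between HQ and X7: 12 + 27 − 23 = 16
  between X7 and W6: 27 + 14 − 20 = 21
  between W6 and W7: 14 + 20 − 19 = 15
  between W7 and S3: 20 + 8 − 12 = 16
  between S3 and HQ: 8 + 12 − 4 = 16
Cheapest insertion is between W6 and W7, adding 15.
New total = 78 + 15 = 93.

Adding 15 miles by placing K1 on the W6–W7 leg.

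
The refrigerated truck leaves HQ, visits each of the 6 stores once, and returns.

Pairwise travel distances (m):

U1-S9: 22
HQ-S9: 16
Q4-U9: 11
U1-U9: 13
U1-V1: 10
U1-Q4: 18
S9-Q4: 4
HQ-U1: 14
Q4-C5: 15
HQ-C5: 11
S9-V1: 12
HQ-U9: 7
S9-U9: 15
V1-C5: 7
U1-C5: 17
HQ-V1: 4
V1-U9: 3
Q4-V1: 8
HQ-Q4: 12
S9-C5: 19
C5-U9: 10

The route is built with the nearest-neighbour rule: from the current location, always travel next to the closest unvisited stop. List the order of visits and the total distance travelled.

HQ → [V1:4 / U9:7 / C5:11 / Q4:12 / U1:14 / S9:16] → V1 (4)
V1 → [U9:3 / C5:7 / Q4:8 / U1:10 / S9:12] → U9 (3)
U9 → [C5:10 / Q4:11 / U1:13 / S9:15] → C5 (10)
C5 → [Q4:15 / U1:17 / S9:19] → Q4 (15)
Q4 → [S9:4 / U1:18] → S9 (4)
S9 → [U1:22] → U1 (22)
Return U1→HQ: 14.
Total = 4 + 3 + 10 + 15 + 4 + 22 + 14 = 72.

Total distance 72 m via the nearest-neighbour route HQ → V1 → U9 → C5 → Q4 → S9 → U1 → HQ.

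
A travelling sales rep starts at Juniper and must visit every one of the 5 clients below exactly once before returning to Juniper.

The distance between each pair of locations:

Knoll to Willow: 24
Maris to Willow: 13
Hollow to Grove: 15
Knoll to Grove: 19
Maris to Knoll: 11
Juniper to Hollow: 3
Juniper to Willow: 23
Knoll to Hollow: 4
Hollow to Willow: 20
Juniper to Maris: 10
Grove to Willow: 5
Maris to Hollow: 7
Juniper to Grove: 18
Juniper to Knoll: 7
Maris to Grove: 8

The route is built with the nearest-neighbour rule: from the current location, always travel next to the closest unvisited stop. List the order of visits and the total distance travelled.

From Juniper: distances to unvisited — Hollow=3, Knoll=7, Maris=10, Grove=18, Willow=23. Nearest is Hollow (3).
From Hollow: distances to unvisited — Knoll=4, Maris=7, Grove=15, Willow=20. Nearest is Knoll (4).
From Knoll: distances to unvisited — Maris=11, Grove=19, Willow=24. Nearest is Maris (11).
From Maris: distances to unvisited — Grove=8, Willow=13. Nearest is Grove (8).
From Grove: distances to unvisited — Willow=5. Nearest is Willow (5).
Return Willow→Juniper: 23.
Total = 3 + 4 + 11 + 8 + 5 + 23 = 54.

Nearest-neighbour total = 54; route Juniper → Hollow → Knoll → Maris → Grove → Willow → Juniper.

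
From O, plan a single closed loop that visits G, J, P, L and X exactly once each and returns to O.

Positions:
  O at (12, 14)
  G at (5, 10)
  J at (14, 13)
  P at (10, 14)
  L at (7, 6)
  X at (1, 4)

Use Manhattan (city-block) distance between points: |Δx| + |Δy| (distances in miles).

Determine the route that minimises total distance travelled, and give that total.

There are 60 distinct closed tours to check (reversals are equivalent).
O → G → J → P → L → X → O: 11+12+5+11+8+21 = 68
O → G → J → P → X → L → O: 11+12+5+19+8+13 = 68
O → G → J → L → P → X → O: 11+12+14+11+19+21 = 88
O → G → J → L → X → P → O: 11+12+14+8+19+2 = 66
O → G → J → X → P → L → O: 11+12+22+19+11+13 = 88
O → G → J → X → L → P → O: 11+12+22+8+11+2 = 66
O → G → P → J → L → X → O: 11+9+5+14+8+21 = 68
O → G → P → J → X → L → O: 11+9+5+22+8+13 = 68
O → G → P → L → J → X → O: 11+9+11+14+22+21 = 88
O → G → P → L → X → J → O: 11+9+11+8+22+3 = 64
O → G → P → X → J → L → O: 11+9+19+22+14+13 = 88
O → G → P → X → L → J → O: 11+9+19+8+14+3 = 64
O → G → L → J → P → X → O: 11+6+14+5+19+21 = 76
O → G → L → J → X → P → O: 11+6+14+22+19+2 = 74
… (46 more)
O → J → G → X → L → P → O: 3+12+10+8+11+2 = 46  ← best
The minimum is 46.
One optimal route: O → J → G → X → L → P → O (or its reverse).

46 miles — the shortest possible round trip.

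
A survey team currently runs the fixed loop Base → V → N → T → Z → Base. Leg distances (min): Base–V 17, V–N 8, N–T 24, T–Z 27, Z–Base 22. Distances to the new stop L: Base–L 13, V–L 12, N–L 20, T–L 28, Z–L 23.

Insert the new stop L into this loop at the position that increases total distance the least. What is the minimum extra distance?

Insertion cost between consecutive stops i–j is d(i,L) + d(L,j) − d(i,j):
  between Base and V: 13 + 12 − 17 = 8
  between V and N: 12 + 20 − 8 = 24
  between N and T: 20 + 28 − 24 = 24
  between T and Z: 28 + 23 − 27 = 24
  between Z and Base: 23 + 13 − 22 = 14
Cheapest insertion is between Base and V, adding 8.
New total = 98 + 8 = 106.

+8 min — insert L between Base and V.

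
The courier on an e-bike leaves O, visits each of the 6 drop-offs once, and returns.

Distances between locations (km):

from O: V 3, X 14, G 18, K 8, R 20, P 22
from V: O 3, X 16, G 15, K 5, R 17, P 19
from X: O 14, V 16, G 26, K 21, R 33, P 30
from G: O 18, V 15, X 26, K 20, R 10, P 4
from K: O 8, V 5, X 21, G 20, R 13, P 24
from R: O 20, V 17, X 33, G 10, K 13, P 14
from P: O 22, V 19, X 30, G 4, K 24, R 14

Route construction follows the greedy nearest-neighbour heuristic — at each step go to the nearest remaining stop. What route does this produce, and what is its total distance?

At O the remaining stops are V 3, K 8, X 14, G 18, R 20, P 22; go to V.
At V the remaining stops are K 5, G 15, X 16, R 17, P 19; go to K.
At K the remaining stops are R 13, G 20, X 21, P 24; go to R.
At R the remaining stops are G 10, P 14, X 33; go to G.
At G the remaining stops are P 4, X 26; go to P.
At P the remaining stops are X 30; go to X.
Return X→O: 14.
Total = 3 + 5 + 13 + 10 + 4 + 30 + 14 = 79.

Nearest-neighbour total = 79 km; route O → V → K → R → G → P → X → O.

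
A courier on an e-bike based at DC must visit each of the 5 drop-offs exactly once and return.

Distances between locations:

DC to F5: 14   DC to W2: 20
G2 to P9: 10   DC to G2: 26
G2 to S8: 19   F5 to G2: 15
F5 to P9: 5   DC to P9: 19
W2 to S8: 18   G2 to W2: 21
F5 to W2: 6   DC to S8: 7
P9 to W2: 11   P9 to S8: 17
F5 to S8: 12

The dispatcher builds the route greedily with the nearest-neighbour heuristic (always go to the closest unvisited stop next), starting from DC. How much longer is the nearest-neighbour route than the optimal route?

Excess over optimum: 8.

From DC: S8=7, F5=14, P9=19, W2=20, G2=26 → choose S8 (7).
From S8: F5=12, P9=17, W2=18, G2=19 → choose F5 (12).
From F5: P9=5, W2=6, G2=15 → choose P9 (5).
From P9: G2=10, W2=11 → choose G2 (10).
From G2: W2=21 → choose W2 (21).
NN route DC → S8 → F5 → P9 → G2 → W2 → DC costs 75.
Optimal: DC → F5 → W2 → P9 → G2 → S8 → DC costs 67 (by enumerating all 60 distinct tours).
Excess = 75 − 67 = 8.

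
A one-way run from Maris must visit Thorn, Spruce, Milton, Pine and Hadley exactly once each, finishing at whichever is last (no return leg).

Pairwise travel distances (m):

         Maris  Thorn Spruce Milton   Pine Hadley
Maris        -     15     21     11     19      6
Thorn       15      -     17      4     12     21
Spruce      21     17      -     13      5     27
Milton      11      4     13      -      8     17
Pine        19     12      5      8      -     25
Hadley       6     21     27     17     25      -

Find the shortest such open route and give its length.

There are 5! = 120 possible orderings.
Maris → Thorn → Spruce → Milton → Pine → Hadley: 15+17+13+8+25 = 78
Maris → Thorn → Spruce → Milton → Hadley → Pine: 15+17+13+17+25 = 87
Maris → Thorn → Spruce → Pine → Milton → Hadley: 15+17+5+8+17 = 62
Maris → Thorn → Spruce → Pine → Hadley → Milton: 15+17+5+25+17 = 79
Maris → Thorn → Spruce → Hadley → Milton → Pine: 15+17+27+17+8 = 84
Maris → Thorn → Spruce → Hadley → Pine → Milton: 15+17+27+25+8 = 92
Maris → Thorn → Milton → Spruce → Pine → Hadley: 15+4+13+5+25 = 62
Maris → Thorn → Milton → Spruce → Hadley → Pine: 15+4+13+27+25 = 84
Maris → Thorn → Milton → Pine → Spruce → Hadley: 15+4+8+5+27 = 59
Maris → Thorn → Milton → Pine → Hadley → Spruce: 15+4+8+25+27 = 79
Maris → Thorn → Milton → Hadley → Spruce → Pine: 15+4+17+27+5 = 68
Maris → Thorn → Milton → Hadley → Pine → Spruce: 15+4+17+25+5 = 66
Maris → Thorn → Pine → Spruce → Milton → Hadley: 15+12+5+13+17 = 62
Maris → Thorn → Pine → Spruce → Hadley → Milton: 15+12+5+27+17 = 76
… (106 more)
Maris → Hadley → Thorn → Milton → Pine → Spruce: 6+21+4+8+5 = 44  ← best
The minimum is 44.
One shortest path: Maris → Hadley → Thorn → Milton → Pine → Spruce.

Minimum one-way distance = 44 m.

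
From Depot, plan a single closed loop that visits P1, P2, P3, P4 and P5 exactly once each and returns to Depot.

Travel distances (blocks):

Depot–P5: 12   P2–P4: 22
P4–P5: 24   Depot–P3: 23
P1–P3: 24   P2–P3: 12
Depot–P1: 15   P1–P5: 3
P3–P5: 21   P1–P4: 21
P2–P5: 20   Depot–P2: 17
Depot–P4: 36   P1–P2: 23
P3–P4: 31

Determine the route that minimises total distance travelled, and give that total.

There are 60 distinct closed tours to check (reversals are equivalent).
Depot → P1 → P2 → P3 → P4 → P5 → Depot: 15+23+12+31+24+12 = 117
Depot → P1 → P2 → P3 → P5 → P4 → Depot: 15+23+12+21+24+36 = 131
Depot → P1 → P2 → P4 → P3 → P5 → Depot: 15+23+22+31+21+12 = 124
Depot → P1 → P2 → P4 → P5 → P3 → Depot: 15+23+22+24+21+23 = 128
Depot → P1 → P2 → P5 → P3 → P4 → Depot: 15+23+20+21+31+36 = 146
Depot → P1 → P2 → P5 → P4 → P3 → Depot: 15+23+20+24+31+23 = 136
Depot → P1 → P3 → P2 → P4 → P5 → Depot: 15+24+12+22+24+12 = 109
Depot → P1 → P3 → P2 → P5 → P4 → Depot: 15+24+12+20+24+36 = 131
Depot → P1 → P3 → P4 → P2 → P5 → Depot: 15+24+31+22+20+12 = 124
Depot → P1 → P3 → P4 → P5 → P2 → Depot: 15+24+31+24+20+17 = 131
Depot → P1 → P3 → P5 → P2 → P4 → Depot: 15+24+21+20+22+36 = 138
Depot → P1 → P3 → P5 → P4 → P2 → Depot: 15+24+21+24+22+17 = 123
Depot → P1 → P4 → P2 → P3 → P5 → Depot: 15+21+22+12+21+12 = 103
Depot → P1 → P4 → P2 → P5 → P3 → Depot: 15+21+22+20+21+23 = 122
… (46 more)
Depot → P3 → P2 → P4 → P1 → P5 → Depot: 23+12+22+21+3+12 = 93  ← best
The minimum is 93.
One optimal route: Depot → P3 → P2 → P4 → P1 → P5 → Depot (or its reverse).

Minimum total distance: 93 blocks.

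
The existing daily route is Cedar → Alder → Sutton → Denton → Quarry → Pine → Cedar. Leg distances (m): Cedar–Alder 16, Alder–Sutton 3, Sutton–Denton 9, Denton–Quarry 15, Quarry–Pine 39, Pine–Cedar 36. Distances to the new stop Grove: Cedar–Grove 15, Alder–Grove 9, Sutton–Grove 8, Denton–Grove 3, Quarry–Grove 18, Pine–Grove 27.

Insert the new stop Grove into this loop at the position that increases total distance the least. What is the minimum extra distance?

Minimum extra distance: 2 m, inserting Grove between Sutton and Denton.

Insertion cost between consecutive stops i–j is d(i,Grove) + d(Grove,j) − d(i,j):
  between Cedar and Alder: 15 + 9 − 16 = 8
  between Alder and Sutton: 9 + 8 − 3 = 14
  between Sutton and Denton: 8 + 3 − 9 = 2
  between Denton and Quarry: 3 + 18 − 15 = 6
  between Quarry and Pine: 18 + 27 − 39 = 6
  between Pine and Cedar: 27 + 15 − 36 = 6
Cheapest insertion is between Sutton and Denton, adding 2.
New total = 118 + 2 = 120.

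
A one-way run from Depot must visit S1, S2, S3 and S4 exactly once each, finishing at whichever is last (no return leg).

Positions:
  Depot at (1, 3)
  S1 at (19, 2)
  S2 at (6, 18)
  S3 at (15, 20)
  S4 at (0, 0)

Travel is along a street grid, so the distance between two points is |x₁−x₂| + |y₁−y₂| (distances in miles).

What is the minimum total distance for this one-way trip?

There are 4! = 24 possible orderings.
Depot→S1→S2→S3→S4: 19+29+11+35 = 94
Depot→S1→S2→S4→S3: 19+29+24+35 = 107
Depot→S1→S3→S2→S4: 19+22+11+24 = 76
Depot→S1→S3→S4→S2: 19+22+35+24 = 100
Depot→S1→S4→S2→S3: 19+21+24+11 = 75
Depot→S1→S4→S3→S2: 19+21+35+11 = 86
Depot→S2→S1→S3→S4: 20+29+22+35 = 106
Depot→S2→S1→S4→S3: 20+29+21+35 = 105
Depot→S2→S3→S1→S4: 20+11+22+21 = 74
Depot→S2→S3→S4→S1: 20+11+35+21 = 87
Depot→S2→S4→S1→S3: 20+24+21+22 = 87
Depot→S2→S4→S3→S1: 20+24+35+22 = 101
Depot→S3→S1→S2→S4: 31+22+29+24 = 106
Depot→S3→S1→S4→S2: 31+22+21+24 = 98
… (10 more)
Depot→S4→S1→S3→S2: 4+21+22+11 = 58  ← best
The minimum is 58.
One shortest path: Depot → S4 → S1 → S3 → S2.

Minimum one-way distance = 58 miles.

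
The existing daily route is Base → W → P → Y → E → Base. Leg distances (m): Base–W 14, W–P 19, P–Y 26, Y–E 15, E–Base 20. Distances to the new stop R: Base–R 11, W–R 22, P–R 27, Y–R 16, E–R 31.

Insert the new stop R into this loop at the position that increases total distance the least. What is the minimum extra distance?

Insertion cost between consecutive stops i–j is d(i,R) + d(R,j) − d(i,j):
  between Base and W: 11 + 22 − 14 = 19
  between W and P: 22 + 27 − 19 = 30
  between P and Y: 27 + 16 − 26 = 17
  between Y and E: 16 + 31 − 15 = 32
  between E and Base: 31 + 11 − 20 = 22
Cheapest insertion is between P and Y, adding 17.
New total = 94 + 17 = 111.

Minimum extra distance: 17 m, inserting R between P and Y.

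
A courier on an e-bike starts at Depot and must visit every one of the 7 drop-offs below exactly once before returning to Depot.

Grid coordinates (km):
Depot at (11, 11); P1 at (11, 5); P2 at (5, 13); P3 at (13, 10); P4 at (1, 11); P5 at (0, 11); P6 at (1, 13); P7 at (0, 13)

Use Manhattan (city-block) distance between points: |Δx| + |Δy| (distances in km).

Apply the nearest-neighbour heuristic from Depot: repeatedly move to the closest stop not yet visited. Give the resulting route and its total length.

Depot → [P3:3 / P1:6 / P2:8 / P4:10 / P5:11 / P6:12 / P7:13] → P3 (3)
P3 → [P1:7 / P2:11 / P4:13 / P5:14 / P6:15 / P7:16] → P1 (7)
P1 → [P2:14 / P4:16 / P5:17 / P6:18 / P7:19] → P2 (14)
P2 → [P6:4 / P7:5 / P4:6 / P5:7] → P6 (4)
P6 → [P7:1 / P4:2 / P5:3] → P7 (1)
P7 → [P5:2 / P4:3] → P5 (2)
P5 → [P4:1] → P4 (1)
Return P4→Depot: 10.
Total = 3 + 7 + 14 + 4 + 1 + 2 + 1 + 10 = 42.

42 km along Depot → P3 → P1 → P2 → P6 → P7 → P5 → P4 → Depot.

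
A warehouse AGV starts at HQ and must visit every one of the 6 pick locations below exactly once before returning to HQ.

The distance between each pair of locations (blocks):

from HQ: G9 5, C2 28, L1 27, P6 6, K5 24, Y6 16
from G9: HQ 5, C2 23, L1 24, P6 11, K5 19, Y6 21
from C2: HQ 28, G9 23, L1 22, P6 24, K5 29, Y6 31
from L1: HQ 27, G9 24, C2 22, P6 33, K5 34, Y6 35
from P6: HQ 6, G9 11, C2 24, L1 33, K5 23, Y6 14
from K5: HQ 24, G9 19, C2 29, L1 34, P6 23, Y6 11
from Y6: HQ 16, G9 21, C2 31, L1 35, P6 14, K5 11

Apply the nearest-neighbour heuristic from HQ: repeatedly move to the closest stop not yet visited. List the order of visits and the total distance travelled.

At HQ the remaining stops are G9 5, P6 6, Y6 16, K5 24, L1 27, C2 28; go to G9.
At G9 the remaining stops are P6 11, K5 19, Y6 21, C2 23, L1 24; go to P6.
At P6 the remaining stops are Y6 14, K5 23, C2 24, L1 33; go to Y6.
At Y6 the remaining stops are K5 11, C2 31, L1 35; go to K5.
At K5 the remaining stops are C2 29, L1 34; go to C2.
At C2 the remaining stops are L1 22; go to L1.
Return L1→HQ: 27.
Total = 5 + 11 + 14 + 11 + 29 + 22 + 27 = 119.

119 blocks along HQ → G9 → P6 → Y6 → K5 → C2 → L1 → HQ.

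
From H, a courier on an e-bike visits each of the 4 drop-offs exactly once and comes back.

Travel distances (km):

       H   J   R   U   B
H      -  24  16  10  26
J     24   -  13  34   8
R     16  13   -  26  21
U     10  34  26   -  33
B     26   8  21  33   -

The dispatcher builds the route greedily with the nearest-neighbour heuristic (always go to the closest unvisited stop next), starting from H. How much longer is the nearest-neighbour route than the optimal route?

Excess over optimum: 3 km.

H: U=10, R=16, J=24, B=26 ⇒ U
U: R=26, B=33, J=34 ⇒ R
R: J=13, B=21 ⇒ J
J: B=8 ⇒ B
NN route H → U → R → J → B → H costs 83.
Optimal: H → R → J → B → U → H costs 80 (by enumerating all 12 distinct tours).
Excess = 83 − 80 = 3.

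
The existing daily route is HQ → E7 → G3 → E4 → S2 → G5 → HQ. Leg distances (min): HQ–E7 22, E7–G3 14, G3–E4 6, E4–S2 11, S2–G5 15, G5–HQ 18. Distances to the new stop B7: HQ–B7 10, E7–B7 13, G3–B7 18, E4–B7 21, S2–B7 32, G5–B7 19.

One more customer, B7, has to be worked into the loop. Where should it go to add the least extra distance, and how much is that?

+1 min — insert B7 between HQ and E7.

Insertion cost between consecutive stops i–j is d(i,B7) + d(B7,j) − d(i,j):
  between HQ and E7: 10 + 13 − 22 = 1
  between E7 and G3: 13 + 18 − 14 = 17
  between G3 and E4: 18 + 21 − 6 = 33
  between E4 and S2: 21 + 32 − 11 = 42
  between S2 and G5: 32 + 19 − 15 = 36
  between G5 and HQ: 19 + 10 − 18 = 11
Cheapest insertion is between HQ and E7, adding 1.
New total = 86 + 1 = 87.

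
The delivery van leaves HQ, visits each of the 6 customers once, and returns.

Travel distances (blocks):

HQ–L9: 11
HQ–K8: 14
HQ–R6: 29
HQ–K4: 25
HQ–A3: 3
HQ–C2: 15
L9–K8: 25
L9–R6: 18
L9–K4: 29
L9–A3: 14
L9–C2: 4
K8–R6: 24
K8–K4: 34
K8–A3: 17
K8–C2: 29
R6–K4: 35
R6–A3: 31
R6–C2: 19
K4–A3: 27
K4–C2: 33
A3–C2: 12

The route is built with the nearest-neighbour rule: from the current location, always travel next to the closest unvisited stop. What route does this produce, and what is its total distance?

At HQ the remaining stops are A3 3, L9 11, K8 14, C2 15, K4 25, R6 29; go to A3.
At A3 the remaining stops are C2 12, L9 14, K8 17, K4 27, R6 31; go to C2.
At C2 the remaining stops are L9 4, R6 19, K8 29, K4 33; go to L9.
At L9 the remaining stops are R6 18, K8 25, K4 29; go to R6.
At R6 the remaining stops are K8 24, K4 35; go to K8.
At K8 the remaining stops are K4 34; go to K4.
Return K4→HQ: 25.
Total = 3 + 12 + 4 + 18 + 24 + 34 + 25 = 120.

Total distance 120 blocks via the nearest-neighbour route HQ → A3 → C2 → L9 → R6 → K8 → K4 → HQ.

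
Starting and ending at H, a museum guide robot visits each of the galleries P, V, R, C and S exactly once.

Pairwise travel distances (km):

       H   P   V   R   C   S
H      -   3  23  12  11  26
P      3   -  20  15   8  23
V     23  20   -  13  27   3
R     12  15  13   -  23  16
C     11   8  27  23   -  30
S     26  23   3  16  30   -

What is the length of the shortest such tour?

There are 60 distinct closed tours to check (reversals are equivalent).
H → P → V → R → C → S → H: 3+20+13+23+30+26 = 115
H → P → V → R → S → C → H: 3+20+13+16+30+11 = 93
H → P → V → C → R → S → H: 3+20+27+23+16+26 = 115
H → P → V → C → S → R → H: 3+20+27+30+16+12 = 108
H → P → V → S → R → C → H: 3+20+3+16+23+11 = 76
H → P → V → S → C → R → H: 3+20+3+30+23+12 = 91
H → P → R → V → C → S → H: 3+15+13+27+30+26 = 114
H → P → R → V → S → C → H: 3+15+13+3+30+11 = 75
H → P → R → C → V → S → H: 3+15+23+27+3+26 = 97
H → P → R → C → S → V → H: 3+15+23+30+3+23 = 97
H → P → R → S → V → C → H: 3+15+16+3+27+11 = 75
H → P → R → S → C → V → H: 3+15+16+30+27+23 = 114
H → P → C → V → R → S → H: 3+8+27+13+16+26 = 93
H → P → C → V → S → R → H: 3+8+27+3+16+12 = 69
… (46 more)
The minimum is 69.
One optimal route: H → P → C → V → S → R → H (or its reverse).

Shortest round trip = 69 km.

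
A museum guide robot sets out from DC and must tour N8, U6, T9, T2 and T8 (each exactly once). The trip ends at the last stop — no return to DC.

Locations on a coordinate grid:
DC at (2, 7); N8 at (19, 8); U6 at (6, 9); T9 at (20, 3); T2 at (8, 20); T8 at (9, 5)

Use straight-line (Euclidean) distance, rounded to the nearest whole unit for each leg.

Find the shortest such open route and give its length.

41 — the minimum one-way total.

There are 5! = 120 possible orderings.
DC→N8→U6→T9→T2→T8: 17+13+15+21+15 = 81
DC→N8→U6→T9→T8→T2: 17+13+15+11+15 = 71
DC→N8→U6→T2→T9→T8: 17+13+11+21+11 = 73
DC→N8→U6→T2→T8→T9: 17+13+11+15+11 = 67
DC→N8→U6→T8→T9→T2: 17+13+5+11+21 = 67
DC→N8→U6→T8→T2→T9: 17+13+5+15+21 = 71
DC→N8→T9→U6→T2→T8: 17+5+15+11+15 = 63
DC→N8→T9→U6→T8→T2: 17+5+15+5+15 = 57
DC→N8→T9→T2→U6→T8: 17+5+21+11+5 = 59
DC→N8→T9→T2→T8→U6: 17+5+21+15+5 = 63
DC→N8→T9→T8→U6→T2: 17+5+11+5+11 = 49
DC→N8→T9→T8→T2→U6: 17+5+11+15+11 = 59
DC→N8→T2→U6→T9→T8: 17+16+11+15+11 = 70
DC→N8→T2→U6→T8→T9: 17+16+11+5+11 = 60
… (106 more)
DC→U6→T8→T9→N8→T2: 4+5+11+5+16 = 41  ← best
The minimum is 41.
One shortest path: DC → U6 → T8 → T9 → N8 → T2.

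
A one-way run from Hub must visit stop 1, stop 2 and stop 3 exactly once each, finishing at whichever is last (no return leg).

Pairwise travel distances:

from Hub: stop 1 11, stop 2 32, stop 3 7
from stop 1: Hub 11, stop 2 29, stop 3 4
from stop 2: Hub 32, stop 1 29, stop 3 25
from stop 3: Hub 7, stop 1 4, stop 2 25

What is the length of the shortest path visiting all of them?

40 — the minimum one-way total.

There are 3! = 6 possible orderings.
Hub - stop 1 - stop 2 - stop 3: 11+29+25 = 65
Hub - stop 1 - stop 3 - stop 2: 11+4+25 = 40
Hub - stop 2 - stop 1 - stop 3: 32+29+4 = 65
Hub - stop 2 - stop 3 - stop 1: 32+25+4 = 61
Hub - stop 3 - stop 1 - stop 2: 7+4+29 = 40
Hub - stop 3 - stop 2 - stop 1: 7+25+29 = 61
The minimum is 40.
One shortest path: Hub → stop 1 → stop 3 → stop 2.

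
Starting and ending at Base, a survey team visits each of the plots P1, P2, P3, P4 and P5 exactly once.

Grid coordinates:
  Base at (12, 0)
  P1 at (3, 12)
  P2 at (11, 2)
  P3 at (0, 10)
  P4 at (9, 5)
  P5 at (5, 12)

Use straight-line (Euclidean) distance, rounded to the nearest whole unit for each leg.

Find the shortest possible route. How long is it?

There are 60 distinct closed tours to check (reversals are equivalent).
Base → P1 → P2 → P3 → P4 → P5 → Base: 15+13+14+10+8+14 = 74
Base → P1 → P2 → P3 → P5 → P4 → Base: 15+13+14+5+8+6 = 61
Base → P1 → P2 → P4 → P3 → P5 → Base: 15+13+4+10+5+14 = 61
Base → P1 → P2 → P4 → P5 → P3 → Base: 15+13+4+8+5+16 = 61
Base → P1 → P2 → P5 → P3 → P4 → Base: 15+13+12+5+10+6 = 61
Base → P1 → P2 → P5 → P4 → P3 → Base: 15+13+12+8+10+16 = 74
Base → P1 → P3 → P2 → P4 → P5 → Base: 15+4+14+4+8+14 = 59
Base → P1 → P3 → P2 → P5 → P4 → Base: 15+4+14+12+8+6 = 59
Base → P1 → P3 → P4 → P2 → P5 → Base: 15+4+10+4+12+14 = 59
Base → P1 → P3 → P4 → P5 → P2 → Base: 15+4+10+8+12+2 = 51
Base → P1 → P3 → P5 → P2 → P4 → Base: 15+4+5+12+4+6 = 46
Base → P1 → P3 → P5 → P4 → P2 → Base: 15+4+5+8+4+2 = 38
Base → P1 → P4 → P2 → P3 → P5 → Base: 15+9+4+14+5+14 = 61
Base → P1 → P4 → P2 → P5 → P3 → Base: 15+9+4+12+5+16 = 61
… (46 more)
Base → P2 → P3 → P1 → P5 → P4 → Base: 2+14+4+2+8+6 = 36  ← best
The minimum is 36.
One optimal route: Base → P2 → P3 → P1 → P5 → P4 → Base (or its reverse).

Shortest round trip = 36.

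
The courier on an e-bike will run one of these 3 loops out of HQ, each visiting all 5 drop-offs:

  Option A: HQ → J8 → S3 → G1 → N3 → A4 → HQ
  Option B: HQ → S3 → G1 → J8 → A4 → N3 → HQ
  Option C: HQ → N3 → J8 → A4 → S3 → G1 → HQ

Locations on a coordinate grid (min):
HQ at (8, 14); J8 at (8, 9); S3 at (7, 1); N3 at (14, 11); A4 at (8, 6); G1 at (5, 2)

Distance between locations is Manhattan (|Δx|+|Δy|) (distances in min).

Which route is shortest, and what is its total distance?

Option A: 5 + 9 + 3 + 18 + 11 + 8 = 54
Option B: 14 + 3 + 10 + 3 + 11 + 9 = 50
Option C: 9 + 8 + 3 + 6 + 3 + 15 = 44

Shortest is Option C, total 44 min.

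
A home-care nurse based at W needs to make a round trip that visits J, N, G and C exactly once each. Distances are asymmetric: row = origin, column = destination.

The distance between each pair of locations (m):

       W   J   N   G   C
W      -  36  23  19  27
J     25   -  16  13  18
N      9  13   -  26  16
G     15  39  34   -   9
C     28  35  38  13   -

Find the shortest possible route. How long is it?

W - J - N - G - C - W: 36+16+26+9+28 = 115
W - J - N - C - G - W: 36+16+16+13+15 = 96
W - J - G - N - C - W: 36+13+34+16+28 = 127
W - J - G - C - N - W: 36+13+9+38+9 = 105
W - J - C - N - G - W: 36+18+38+26+15 = 133
W - J - C - G - N - W: 36+18+13+34+9 = 110
W - N - J - G - C - W: 23+13+13+9+28 = 86
W - N - J - C - G - W: 23+13+18+13+15 = 82
W - N - G - J - C - W: 23+26+39+18+28 = 134
W - N - G - C - J - W: 23+26+9+35+25 = 118
W - N - C - J - G - W: 23+16+35+13+15 = 102
W - N - C - G - J - W: 23+16+13+39+25 = 116
W - G - J - N - C - W: 19+39+16+16+28 = 118
W - G - J - C - N - W: 19+39+18+38+9 = 123
… (10 more)
The minimum is 82.
One optimal route: W → N → J → C → G → W.

Shortest round trip = 82 m.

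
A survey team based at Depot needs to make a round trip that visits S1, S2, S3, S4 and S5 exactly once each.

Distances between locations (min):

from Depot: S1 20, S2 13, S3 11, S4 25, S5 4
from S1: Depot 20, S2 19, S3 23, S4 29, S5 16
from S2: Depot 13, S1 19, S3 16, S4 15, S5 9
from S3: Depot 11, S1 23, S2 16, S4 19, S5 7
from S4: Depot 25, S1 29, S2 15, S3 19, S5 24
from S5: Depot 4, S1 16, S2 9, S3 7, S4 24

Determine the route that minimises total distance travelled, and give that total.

There are 60 distinct closed tours to check (reversals are equivalent).
Depot - S1 - S2 - S3 - S4 - S5 - Depot: 20+19+16+19+24+4 = 102
Depot - S1 - S2 - S3 - S5 - S4 - Depot: 20+19+16+7+24+25 = 111
Depot - S1 - S2 - S4 - S3 - S5 - Depot: 20+19+15+19+7+4 = 84
Depot - S1 - S2 - S4 - S5 - S3 - Depot: 20+19+15+24+7+11 = 96
Depot - S1 - S2 - S5 - S3 - S4 - Depot: 20+19+9+7+19+25 = 99
Depot - S1 - S2 - S5 - S4 - S3 - Depot: 20+19+9+24+19+11 = 102
Depot - S1 - S3 - S2 - S4 - S5 - Depot: 20+23+16+15+24+4 = 102
Depot - S1 - S3 - S2 - S5 - S4 - Depot: 20+23+16+9+24+25 = 117
Depot - S1 - S3 - S4 - S2 - S5 - Depot: 20+23+19+15+9+4 = 90
Depot - S1 - S3 - S4 - S5 - S2 - Depot: 20+23+19+24+9+13 = 108
Depot - S1 - S3 - S5 - S2 - S4 - Depot: 20+23+7+9+15+25 = 99
Depot - S1 - S3 - S5 - S4 - S2 - Depot: 20+23+7+24+15+13 = 102
Depot - S1 - S4 - S2 - S3 - S5 - Depot: 20+29+15+16+7+4 = 91
Depot - S1 - S4 - S2 - S5 - S3 - Depot: 20+29+15+9+7+11 = 91
… (46 more)
The minimum is 84.
One optimal route: Depot → S1 → S2 → S4 → S3 → S5 → Depot (or its reverse).

Shortest round trip = 84 min.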